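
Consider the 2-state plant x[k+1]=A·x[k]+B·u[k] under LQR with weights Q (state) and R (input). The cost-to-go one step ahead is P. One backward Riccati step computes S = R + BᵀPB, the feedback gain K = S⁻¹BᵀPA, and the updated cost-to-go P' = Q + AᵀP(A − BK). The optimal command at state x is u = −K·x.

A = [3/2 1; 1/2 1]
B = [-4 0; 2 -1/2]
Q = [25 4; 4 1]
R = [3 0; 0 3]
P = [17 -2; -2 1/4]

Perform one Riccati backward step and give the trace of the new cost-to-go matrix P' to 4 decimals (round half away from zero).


26.5225

BᵀP = [-72.0000 8.5000; 1.0000 -0.1250]
S = R + BᵀPB = [3 0; 0 3] + [305.0000 -4.2500; -4.2500 0.0625] = [308.0000 -4.2500; -4.2500 3.0625]
BᵀPA = [-103.7500 -63.5000; 1.4375 0.8750]
K = S⁻¹·BᵀPA = [-0.3368 -0.2062; 0.0020 -0.0004]
A−BK = [0.1527 0.1753; 1.1746 1.4121]
AᵀP(A−BK) = [0.3642 0.2350; 0.2350 0.1583]
P' = Q + AᵀP(A−BK) = [25.3642 4.2350; 4.2350 1.1583]
tr(P') = 26.5225


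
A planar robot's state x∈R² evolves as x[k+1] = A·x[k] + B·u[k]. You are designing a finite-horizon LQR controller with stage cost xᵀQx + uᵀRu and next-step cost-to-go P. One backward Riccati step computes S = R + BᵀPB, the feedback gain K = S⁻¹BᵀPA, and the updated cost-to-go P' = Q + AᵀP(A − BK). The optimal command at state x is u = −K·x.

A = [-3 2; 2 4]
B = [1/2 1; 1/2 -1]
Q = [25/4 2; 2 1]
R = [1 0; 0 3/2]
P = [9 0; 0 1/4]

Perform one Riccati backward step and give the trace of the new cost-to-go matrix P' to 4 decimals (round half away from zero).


BᵀP = [4.5000 0.1250; 9.0000 -0.2500]
S = R + BᵀPB = [1 0; 0 3/2] + [2.3125 4.3750; 4.3750 9.2500] = [3.3125 4.3750; 4.3750 10.7500]
BᵀPA = [-13.2500 9.5000; -27.5000 17.0000]
K = S⁻¹·BᵀPA = [-1.3435 1.6850; -2.0114 0.8956]
A−BK = [-0.3169 0.2619; 0.6603 4.0531]
AᵀP(A−BK) = [8.8861 -5.0436; -5.0436 8.7666]
P' = Q + AᵀP(A−BK) = [15.1361 -3.0436; -3.0436 9.7666]
tr(P') = 24.9028

24.9028


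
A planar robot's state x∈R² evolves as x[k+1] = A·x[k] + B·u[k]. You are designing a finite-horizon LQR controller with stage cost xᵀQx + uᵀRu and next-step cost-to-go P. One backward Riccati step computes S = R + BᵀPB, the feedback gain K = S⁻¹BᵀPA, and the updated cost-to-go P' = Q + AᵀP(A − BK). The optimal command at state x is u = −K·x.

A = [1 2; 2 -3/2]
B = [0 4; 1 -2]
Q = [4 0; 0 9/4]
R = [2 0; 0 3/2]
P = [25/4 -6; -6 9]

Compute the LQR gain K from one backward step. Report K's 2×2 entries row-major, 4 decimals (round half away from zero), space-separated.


BᵀP = [-6.0000 9.0000; 37.0000 -42.0000]
S = R + BᵀPB = [2 0; 0 3/2] + [9.0000 -42.0000; -42.0000 232.0000] = [11.0000 -42.0000; -42.0000 233.5000]
BᵀPA = [12.0000 -25.5000; -47.0000 137.0000]
K = S⁻¹·BᵀPA = [1.0292 -0.2489; -0.0162 0.5420]
A−BK = [1.0646 -0.1678; 0.9385 -0.1672]
AᵀP(A−BK) = [5.1400 -1.0413; -1.0413 0.6554]
P' = Q + AᵀP(A−BK) = [9.1400 -1.0413; -1.0413 2.9054]
tr(P') = 12.0454

1.0292 -0.2489 -0.0162 0.5420


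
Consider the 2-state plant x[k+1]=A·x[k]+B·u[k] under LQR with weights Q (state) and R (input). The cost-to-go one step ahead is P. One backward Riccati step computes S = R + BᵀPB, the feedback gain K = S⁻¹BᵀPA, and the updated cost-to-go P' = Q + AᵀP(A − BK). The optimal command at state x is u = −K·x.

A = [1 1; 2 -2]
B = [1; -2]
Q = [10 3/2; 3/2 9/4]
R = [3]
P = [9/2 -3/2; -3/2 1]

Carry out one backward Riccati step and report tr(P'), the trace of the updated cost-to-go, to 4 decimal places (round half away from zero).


17.2214

BᵀP = [7.5000 -3.5000]
S = R + BᵀPB = [3] + [14.5000] = [17.5000]
BᵀPA = [0.5000 14.5000]
K = S⁻¹·BᵀPA = [0.0286 0.8286]
A−BK = [0.9714 0.1714; 2.0571 -0.3429]
AᵀP(A−BK) = [2.4857 0.0857; 0.0857 2.4857]
P' = Q + AᵀP(A−BK) = [12.4857 1.5857; 1.5857 4.7357]
tr(P') = 17.2214


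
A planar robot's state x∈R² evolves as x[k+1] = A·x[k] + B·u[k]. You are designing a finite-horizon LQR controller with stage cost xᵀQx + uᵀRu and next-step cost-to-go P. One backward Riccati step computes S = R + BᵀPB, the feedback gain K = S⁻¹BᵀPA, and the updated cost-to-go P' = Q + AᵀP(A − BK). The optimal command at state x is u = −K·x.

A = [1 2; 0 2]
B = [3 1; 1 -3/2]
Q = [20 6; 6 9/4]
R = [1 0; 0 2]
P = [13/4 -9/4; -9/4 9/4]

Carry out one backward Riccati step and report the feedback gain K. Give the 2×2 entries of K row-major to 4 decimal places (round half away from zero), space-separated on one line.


BᵀP = [7.5000 -4.5000; 6.6250 -5.6250]
S = R + BᵀPB = [1 0; 0 2] + [18.0000 14.2500; 14.2500 15.0625] = [19.0000 14.2500; 14.2500 17.0625]
BᵀPA = [7.5000 6.0000; 6.6250 2.0000]
K = S⁻¹·BᵀPA = [0.2771 0.6099; 0.1569 -0.3922]
A−BK = [0.0119 0.5624; -0.0418 0.8019]
AᵀP(A−BK) = [0.1326 0.0237; 0.0237 1.1249]
P' = Q + AᵀP(A−BK) = [20.1326 6.0237; 6.0237 3.3749]
tr(P') = 23.5075

0.2771 0.6099 0.1569 -0.3922


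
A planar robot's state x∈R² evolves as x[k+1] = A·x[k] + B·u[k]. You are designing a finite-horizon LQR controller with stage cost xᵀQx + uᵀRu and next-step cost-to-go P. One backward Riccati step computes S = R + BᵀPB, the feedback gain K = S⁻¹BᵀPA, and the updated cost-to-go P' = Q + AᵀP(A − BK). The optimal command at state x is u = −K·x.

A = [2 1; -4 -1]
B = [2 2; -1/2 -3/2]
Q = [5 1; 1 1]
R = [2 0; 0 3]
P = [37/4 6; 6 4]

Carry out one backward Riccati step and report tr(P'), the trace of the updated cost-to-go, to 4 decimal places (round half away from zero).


8.2384

BᵀP = [15.5000 10.0000; 9.5000 6.0000]
S = R + BᵀPB = [2 0; 0 3] + [26.0000 16.0000; 16.0000 10.0000] = [28.0000 16.0000; 16.0000 13.0000]
BᵀPA = [-9.0000 5.5000; -5.0000 3.5000]
K = S⁻¹·BᵀPA = [-0.3426 0.1435; 0.0370 0.0926]
A−BK = [2.6111 0.5278; -4.1157 -0.7894]
AᵀP(A−BK) = [2.1019 0.2546; 0.2546 0.1366]
P' = Q + AᵀP(A−BK) = [7.1019 1.2546; 1.2546 1.1366]
tr(P') = 8.2384


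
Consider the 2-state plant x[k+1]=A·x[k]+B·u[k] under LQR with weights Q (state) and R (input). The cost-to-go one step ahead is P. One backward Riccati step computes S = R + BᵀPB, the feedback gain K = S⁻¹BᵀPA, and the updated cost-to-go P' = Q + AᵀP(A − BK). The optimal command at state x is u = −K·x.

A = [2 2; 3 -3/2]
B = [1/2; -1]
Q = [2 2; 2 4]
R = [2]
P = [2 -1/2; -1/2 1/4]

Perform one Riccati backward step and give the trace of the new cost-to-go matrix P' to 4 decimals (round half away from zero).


BᵀP = [1.5000 -0.5000]
S = R + BᵀPB = [2] + [1.2500] = [3.2500]
BᵀPA = [1.5000 3.7500]
K = S⁻¹·BᵀPA = [0.4615 1.1538]
A−BK = [1.7692 1.4231; 3.4615 -0.3462]
AᵀP(A−BK) = [3.5577 3.6442; 3.6442 7.2356]
P' = Q + AᵀP(A−BK) = [5.5577 5.6442; 5.6442 11.2356]
tr(P') = 16.7933

16.7933


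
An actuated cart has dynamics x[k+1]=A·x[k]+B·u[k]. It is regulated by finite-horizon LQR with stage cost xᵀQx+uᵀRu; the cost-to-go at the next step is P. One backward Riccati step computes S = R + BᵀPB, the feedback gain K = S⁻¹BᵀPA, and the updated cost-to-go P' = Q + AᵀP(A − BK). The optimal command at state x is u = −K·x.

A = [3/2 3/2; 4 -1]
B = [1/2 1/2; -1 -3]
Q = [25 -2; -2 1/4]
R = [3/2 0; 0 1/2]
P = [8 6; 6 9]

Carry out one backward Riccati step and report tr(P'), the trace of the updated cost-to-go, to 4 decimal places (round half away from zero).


BᵀP = [-2.0000 -6.0000; -14.0000 -24.0000]
S = R + BᵀPB = [3/2 0; 0 1/2] + [5.0000 17.0000; 17.0000 65.0000] = [6.5000 17.0000; 17.0000 65.5000]
BᵀPA = [-27.0000 3.0000; -117.0000 3.0000]
K = S⁻¹·BᵀPA = [1.6124 1.0640; -2.2048 -0.2303]
A−BK = [1.7962 1.0832; -1.0018 -0.6271]
AᵀP(A−BK) = [19.5795 10.7770; 10.7770 6.4991]
P' = Q + AᵀP(A−BK) = [44.5795 8.7770; 8.7770 6.7491]
tr(P') = 51.3286

51.3286


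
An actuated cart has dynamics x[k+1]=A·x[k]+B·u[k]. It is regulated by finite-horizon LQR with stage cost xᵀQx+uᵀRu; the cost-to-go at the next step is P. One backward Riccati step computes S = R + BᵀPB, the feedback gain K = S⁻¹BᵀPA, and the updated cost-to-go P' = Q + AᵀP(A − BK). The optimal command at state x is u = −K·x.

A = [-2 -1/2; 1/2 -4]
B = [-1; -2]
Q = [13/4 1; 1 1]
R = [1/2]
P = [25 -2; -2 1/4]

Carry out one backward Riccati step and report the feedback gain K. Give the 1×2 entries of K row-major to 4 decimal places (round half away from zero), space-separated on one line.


BᵀP = [-21.0000 1.5000]
S = R + BᵀPB = [1/2] + [18.0000] = [18.5000]
BᵀPA = [42.7500 4.5000]
K = S⁻¹·BᵀPA = [2.3108 0.2432]
A−BK = [0.3108 -0.2568; 5.1216 -3.5135]
AᵀP(A−BK) = [5.2753 -1.3986; -1.3986 1.1554]
P' = Q + AᵀP(A−BK) = [8.5253 -0.3986; -0.3986 2.1554]
tr(P') = 10.6807

2.3108 0.2432


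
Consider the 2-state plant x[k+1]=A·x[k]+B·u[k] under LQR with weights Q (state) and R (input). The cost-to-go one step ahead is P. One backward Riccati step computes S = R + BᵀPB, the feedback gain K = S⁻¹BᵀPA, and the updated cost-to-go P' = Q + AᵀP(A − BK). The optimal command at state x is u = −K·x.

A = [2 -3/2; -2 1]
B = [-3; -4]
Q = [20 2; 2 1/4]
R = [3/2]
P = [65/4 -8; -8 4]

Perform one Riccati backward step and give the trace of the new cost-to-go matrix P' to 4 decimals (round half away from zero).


BᵀP = [-16.7500 8.0000]
S = R + BᵀPB = [3/2] + [18.2500] = [19.7500]
BᵀPA = [-49.5000 33.1250]
K = S⁻¹·BᵀPA = [-2.5063 1.6772]
A−BK = [-5.5190 3.5316; -12.0253 7.7089]
AᵀP(A−BK) = [20.9367 -13.7278; -13.7278 9.0047]
P' = Q + AᵀP(A−BK) = [40.9367 -11.7278; -11.7278 9.2547]
tr(P') = 50.1915

50.1915


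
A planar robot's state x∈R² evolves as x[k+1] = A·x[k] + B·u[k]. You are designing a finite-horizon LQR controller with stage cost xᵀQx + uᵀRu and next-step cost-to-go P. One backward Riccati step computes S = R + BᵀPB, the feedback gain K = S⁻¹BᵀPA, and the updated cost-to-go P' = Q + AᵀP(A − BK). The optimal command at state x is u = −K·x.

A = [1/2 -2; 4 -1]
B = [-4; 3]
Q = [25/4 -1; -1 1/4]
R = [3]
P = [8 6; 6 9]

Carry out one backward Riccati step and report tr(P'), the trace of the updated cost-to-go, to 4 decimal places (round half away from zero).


BᵀP = [-14.0000 3.0000]
S = R + BᵀPB = [3] + [65.0000] = [68.0000]
BᵀPA = [5.0000 25.0000]
K = S⁻¹·BᵀPA = [0.0735 0.3676]
A−BK = [0.7941 -0.5294; 3.7794 -2.1029]
AᵀP(A−BK) = [169.6324 -96.8382; -96.8382 55.8088]
P' = Q + AᵀP(A−BK) = [175.8824 -97.8382; -97.8382 56.0588]
tr(P') = 231.9412

231.9412


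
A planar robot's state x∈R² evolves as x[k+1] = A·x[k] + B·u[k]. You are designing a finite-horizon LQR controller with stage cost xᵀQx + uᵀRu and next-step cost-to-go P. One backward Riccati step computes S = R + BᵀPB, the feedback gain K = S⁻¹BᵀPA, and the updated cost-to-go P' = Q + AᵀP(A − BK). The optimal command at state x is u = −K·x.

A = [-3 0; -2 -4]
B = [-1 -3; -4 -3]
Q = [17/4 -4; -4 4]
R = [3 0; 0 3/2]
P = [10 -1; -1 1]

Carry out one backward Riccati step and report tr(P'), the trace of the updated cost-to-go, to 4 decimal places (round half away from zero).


14.3666

BᵀP = [-6.0000 -3.0000; -27.0000 0.0000]
S = R + BᵀPB = [3 0; 0 3/2] + [18.0000 27.0000; 27.0000 81.0000] = [21.0000 27.0000; 27.0000 82.5000]
BᵀPA = [24.0000 12.0000; 81.0000 0.0000]
K = S⁻¹·BᵀPA = [-0.2063 0.9865; 1.0493 -0.3229]
A−BK = [-0.0583 0.0179; 0.3229 -1.0224]
AᵀP(A−BK) = [1.9552 -1.5247; -1.5247 4.1614]
P' = Q + AᵀP(A−BK) = [6.2052 -5.5247; -5.5247 8.1614]
tr(P') = 14.3666


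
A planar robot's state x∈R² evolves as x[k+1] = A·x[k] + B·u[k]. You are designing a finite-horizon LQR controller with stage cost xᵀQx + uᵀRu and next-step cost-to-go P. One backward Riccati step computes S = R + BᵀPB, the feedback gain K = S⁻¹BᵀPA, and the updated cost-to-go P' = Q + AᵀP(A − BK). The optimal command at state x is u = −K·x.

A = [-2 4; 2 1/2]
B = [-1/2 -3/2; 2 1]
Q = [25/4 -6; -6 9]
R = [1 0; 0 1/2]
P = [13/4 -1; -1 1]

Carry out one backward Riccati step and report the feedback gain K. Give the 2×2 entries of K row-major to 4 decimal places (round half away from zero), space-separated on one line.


0.4013 0.6862 1.1483 -2.3447

BᵀP = [-3.6250 2.5000; -5.8750 2.5000]
S = R + BᵀPB = [1 0; 0 1/2] + [6.8125 7.9375; 7.9375 11.3125] = [7.8125 7.9375; 7.9375 11.8125]
BᵀPA = [12.2500 -13.2500; 16.7500 -22.2500]
K = S⁻¹·BᵀPA = [0.4013 0.6862; 1.1483 -2.3447]
A−BK = [-0.0768 0.8260; 0.0491 1.4723]
AᵀP(A−BK) = [0.8495 -1.1323; -1.1323 5.1726]
P' = Q + AᵀP(A−BK) = [7.0995 -7.1323; -7.1323 14.1726]
tr(P') = 21.2721


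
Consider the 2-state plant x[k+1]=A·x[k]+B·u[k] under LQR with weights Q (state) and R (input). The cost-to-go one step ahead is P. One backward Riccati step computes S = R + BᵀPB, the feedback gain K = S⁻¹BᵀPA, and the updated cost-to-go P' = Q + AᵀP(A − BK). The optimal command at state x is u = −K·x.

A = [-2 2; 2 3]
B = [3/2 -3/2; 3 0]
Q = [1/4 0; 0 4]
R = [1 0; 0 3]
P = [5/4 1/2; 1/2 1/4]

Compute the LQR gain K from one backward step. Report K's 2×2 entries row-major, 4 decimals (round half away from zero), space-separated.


-0.2910 0.9790 0.1337 -0.1796

BᵀP = [3.3750 1.5000; -1.8750 -0.7500]
S = R + BᵀPB = [1 0; 0 3] + [9.5625 -5.0625; -5.0625 2.8125] = [10.5625 -5.0625; -5.0625 5.8125]
BᵀPA = [-3.7500 11.2500; 2.2500 -6.0000]
K = S⁻¹·BᵀPA = [-0.2910 0.9790; 0.1337 -0.1796]
A−BK = [-1.3630 0.2621; 2.8729 0.0629]
AᵀP(A−BK) = [0.6081 -0.4246; -0.4246 1.1586]
P' = Q + AᵀP(A−BK) = [0.8581 -0.4246; -0.4246 5.1586]
tr(P') = 6.0167


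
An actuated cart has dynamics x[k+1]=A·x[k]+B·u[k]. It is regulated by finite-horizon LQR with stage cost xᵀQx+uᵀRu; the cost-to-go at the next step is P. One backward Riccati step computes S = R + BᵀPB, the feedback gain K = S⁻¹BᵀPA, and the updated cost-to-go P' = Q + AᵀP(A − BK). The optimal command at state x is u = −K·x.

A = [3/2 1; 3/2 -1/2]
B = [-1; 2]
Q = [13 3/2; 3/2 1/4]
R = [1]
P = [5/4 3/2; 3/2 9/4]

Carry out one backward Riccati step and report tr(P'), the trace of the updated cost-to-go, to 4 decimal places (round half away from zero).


BᵀP = [1.7500 3.0000]
S = R + BᵀPB = [1] + [4.2500] = [5.2500]
BᵀPA = [7.1250 0.2500]
K = S⁻¹·BᵀPA = [1.3571 0.0476]
A−BK = [2.8571 1.0476; -1.2143 -0.5952]
AᵀP(A−BK) = [4.9554 0.9732; 0.9732 0.3006]
P' = Q + AᵀP(A−BK) = [17.9554 2.4732; 2.4732 0.5506]
tr(P') = 18.5060

18.5060


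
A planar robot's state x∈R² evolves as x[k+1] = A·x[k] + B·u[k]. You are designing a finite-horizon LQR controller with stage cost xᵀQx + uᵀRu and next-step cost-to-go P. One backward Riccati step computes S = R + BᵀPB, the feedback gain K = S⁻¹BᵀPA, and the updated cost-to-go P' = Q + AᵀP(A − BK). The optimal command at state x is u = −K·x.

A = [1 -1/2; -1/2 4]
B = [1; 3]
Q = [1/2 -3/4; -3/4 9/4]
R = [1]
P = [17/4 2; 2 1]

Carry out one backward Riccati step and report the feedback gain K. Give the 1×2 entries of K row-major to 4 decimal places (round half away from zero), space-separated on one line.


0.2952 0.5667

BᵀP = [10.2500 5.0000]
S = R + BᵀPB = [1] + [25.2500] = [26.2500]
BᵀPA = [7.7500 14.8750]
K = S⁻¹·BᵀPA = [0.2952 0.5667]
A−BK = [0.7048 -1.0667; -1.3857 2.3000]
AᵀP(A−BK) = [0.2119 -0.0167; -0.0167 0.6333]
P' = Q + AᵀP(A−BK) = [0.7119 -0.7667; -0.7667 2.8833]
tr(P') = 3.5952


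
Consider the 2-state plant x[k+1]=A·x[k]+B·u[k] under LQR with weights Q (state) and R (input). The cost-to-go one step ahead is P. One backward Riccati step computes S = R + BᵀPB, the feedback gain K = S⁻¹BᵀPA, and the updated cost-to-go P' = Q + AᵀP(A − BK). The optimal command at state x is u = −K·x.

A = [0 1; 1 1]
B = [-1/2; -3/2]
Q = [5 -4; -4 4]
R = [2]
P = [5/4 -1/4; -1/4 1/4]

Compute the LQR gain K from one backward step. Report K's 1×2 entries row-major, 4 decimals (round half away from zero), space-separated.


-0.1000 -0.2000

BᵀP = [-0.2500 -0.2500]
S = R + BᵀPB = [2] + [0.5000] = [2.5000]
BᵀPA = [-0.2500 -0.5000]
K = S⁻¹·BᵀPA = [-0.1000 -0.2000]
A−BK = [-0.0500 0.9000; 0.8500 0.7000]
AᵀP(A−BK) = [0.2250 -0.0500; -0.0500 0.9000]
P' = Q + AᵀP(A−BK) = [5.2250 -4.0500; -4.0500 4.9000]
tr(P') = 10.1250


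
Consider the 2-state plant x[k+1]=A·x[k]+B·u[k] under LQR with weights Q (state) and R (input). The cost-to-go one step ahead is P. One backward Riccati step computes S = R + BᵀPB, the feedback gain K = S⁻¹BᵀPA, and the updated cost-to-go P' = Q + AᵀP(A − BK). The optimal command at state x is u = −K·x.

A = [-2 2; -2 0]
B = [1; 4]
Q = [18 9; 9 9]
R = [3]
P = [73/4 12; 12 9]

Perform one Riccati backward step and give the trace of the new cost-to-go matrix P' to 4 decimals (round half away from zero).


BᵀP = [66.2500 48.0000]
S = R + BᵀPB = [3] + [258.2500] = [261.2500]
BᵀPA = [-228.5000 132.5000]
K = S⁻¹·BᵀPA = [-0.8746 0.5072]
A−BK = [-1.1254 1.4928; 1.4986 -2.0287]
AᵀP(A−BK) = [5.1445 -5.1100; -5.1100 5.7990]
P' = Q + AᵀP(A−BK) = [23.1445 3.8900; 3.8900 14.7990]
tr(P') = 37.9435

37.9435


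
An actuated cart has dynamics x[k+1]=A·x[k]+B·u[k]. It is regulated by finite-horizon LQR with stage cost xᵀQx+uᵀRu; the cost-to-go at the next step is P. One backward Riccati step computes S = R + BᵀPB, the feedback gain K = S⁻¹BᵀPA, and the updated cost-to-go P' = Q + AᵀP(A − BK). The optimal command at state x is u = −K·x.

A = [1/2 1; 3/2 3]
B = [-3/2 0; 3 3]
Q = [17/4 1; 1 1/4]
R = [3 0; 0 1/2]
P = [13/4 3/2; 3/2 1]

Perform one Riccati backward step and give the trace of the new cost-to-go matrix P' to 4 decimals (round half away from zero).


6.6682

BᵀP = [-0.3750 0.7500; 4.5000 3.0000]
S = R + BᵀPB = [3 0; 0 1/2] + [2.8125 2.2500; 2.2500 9.0000] = [5.8125 2.2500; 2.2500 9.5000]
BᵀPA = [0.9375 1.8750; 6.7500 13.5000]
K = S⁻¹·BᵀPA = [-0.1252 -0.2505; 0.7402 1.4804]
A−BK = [0.3121 0.6243; -0.3449 -0.6897]
AᵀP(A−BK) = [0.4336 0.8673; 0.8673 1.7346]
P' = Q + AᵀP(A−BK) = [4.6836 1.8673; 1.8673 1.9846]
tr(P') = 6.6682


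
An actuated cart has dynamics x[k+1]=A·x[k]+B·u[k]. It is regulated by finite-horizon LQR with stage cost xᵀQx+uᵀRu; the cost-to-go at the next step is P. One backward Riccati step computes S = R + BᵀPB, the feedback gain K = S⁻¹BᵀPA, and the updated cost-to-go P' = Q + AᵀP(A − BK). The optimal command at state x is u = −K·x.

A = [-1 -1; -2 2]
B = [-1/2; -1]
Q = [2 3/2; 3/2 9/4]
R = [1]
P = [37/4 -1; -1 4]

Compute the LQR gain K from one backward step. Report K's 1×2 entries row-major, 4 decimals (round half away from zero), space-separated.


1.6832 -0.5347

BᵀP = [-3.6250 -3.5000]
S = R + BᵀPB = [1] + [5.3125] = [6.3125]
BᵀPA = [10.6250 -3.3750]
K = S⁻¹·BᵀPA = [1.6832 -0.5347]
A−BK = [-0.1584 -1.2673; -0.3168 1.4653]
AᵀP(A−BK) = [3.3663 -1.0693; -1.0693 27.4455]
P' = Q + AᵀP(A−BK) = [5.3663 0.4307; 0.4307 29.6955]
tr(P') = 35.0619


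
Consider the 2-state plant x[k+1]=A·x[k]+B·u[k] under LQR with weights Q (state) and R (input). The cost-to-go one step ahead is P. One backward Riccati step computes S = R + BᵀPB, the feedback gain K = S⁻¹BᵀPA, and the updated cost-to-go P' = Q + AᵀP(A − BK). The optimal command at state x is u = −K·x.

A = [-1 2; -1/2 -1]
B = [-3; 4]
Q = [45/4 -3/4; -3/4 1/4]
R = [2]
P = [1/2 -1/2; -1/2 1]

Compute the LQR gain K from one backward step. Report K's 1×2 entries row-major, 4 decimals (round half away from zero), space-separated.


BᵀP = [-3.5000 5.5000]
S = R + BᵀPB = [2] + [32.5000] = [34.5000]
BᵀPA = [0.7500 -12.5000]
K = S⁻¹·BᵀPA = [0.0217 -0.3623]
A−BK = [-0.9348 0.9130; -0.5870 0.4493]
AᵀP(A−BK) = [0.2337 -0.2283; -0.2283 0.4710]
P' = Q + AᵀP(A−BK) = [11.4837 -0.9783; -0.9783 0.7210]
tr(P') = 12.2047

0.0217 -0.3623


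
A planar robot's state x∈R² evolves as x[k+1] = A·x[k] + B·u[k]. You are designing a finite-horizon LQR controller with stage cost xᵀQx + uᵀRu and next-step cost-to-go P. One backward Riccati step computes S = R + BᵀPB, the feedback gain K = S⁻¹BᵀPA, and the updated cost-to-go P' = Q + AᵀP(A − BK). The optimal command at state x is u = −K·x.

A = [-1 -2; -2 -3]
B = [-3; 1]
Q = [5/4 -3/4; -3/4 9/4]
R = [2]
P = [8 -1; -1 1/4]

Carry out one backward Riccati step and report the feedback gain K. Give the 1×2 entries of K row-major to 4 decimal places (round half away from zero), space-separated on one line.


BᵀP = [-25.0000 3.2500]
S = R + BᵀPB = [2] + [78.2500] = [80.2500]
BᵀPA = [18.5000 40.2500]
K = S⁻¹·BᵀPA = [0.2305 0.5016]
A−BK = [-0.3084 -0.4953; -2.2305 -3.5016]
AᵀP(A−BK) = [0.7352 1.2212; 1.2212 2.0623]
P' = Q + AᵀP(A−BK) = [1.9852 0.4712; 0.4712 4.3123]
tr(P') = 6.2975

0.2305 0.5016


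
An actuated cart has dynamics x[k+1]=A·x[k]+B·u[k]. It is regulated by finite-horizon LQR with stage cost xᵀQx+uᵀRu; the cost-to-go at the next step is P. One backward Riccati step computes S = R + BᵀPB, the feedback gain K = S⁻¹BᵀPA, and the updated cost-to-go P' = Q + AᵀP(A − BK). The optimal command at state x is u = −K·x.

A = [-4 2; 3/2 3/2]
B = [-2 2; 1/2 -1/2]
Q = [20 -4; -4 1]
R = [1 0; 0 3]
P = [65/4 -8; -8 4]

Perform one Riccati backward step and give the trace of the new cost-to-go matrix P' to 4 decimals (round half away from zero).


BᵀP = [-36.5000 18.0000; 36.5000 -18.0000]
S = R + BᵀPB = [1 0; 0 3] + [82.0000 -82.0000; -82.0000 82.0000] = [83.0000 -82.0000; -82.0000 85.0000]
BᵀPA = [173.0000 -46.0000; -173.0000 46.0000]
K = S⁻¹·BᵀPA = [1.5680 -0.4169; -0.5227 0.1390]
A−BK = [0.1813 0.8882; 0.4547 1.7779]
AᵀP(A−BK) = [3.3202 -0.8308; -0.8308 0.4290]
P' = Q + AᵀP(A−BK) = [23.3202 -4.8308; -4.8308 1.4290]
tr(P') = 24.7492

24.7492


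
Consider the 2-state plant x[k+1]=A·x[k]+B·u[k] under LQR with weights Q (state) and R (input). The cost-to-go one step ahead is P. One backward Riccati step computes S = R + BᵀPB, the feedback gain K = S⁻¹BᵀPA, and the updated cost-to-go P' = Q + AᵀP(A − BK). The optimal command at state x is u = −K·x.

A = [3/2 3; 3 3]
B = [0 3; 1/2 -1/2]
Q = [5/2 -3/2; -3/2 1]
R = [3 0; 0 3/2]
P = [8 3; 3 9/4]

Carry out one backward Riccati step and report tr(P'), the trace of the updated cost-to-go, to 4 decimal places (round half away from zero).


BᵀP = [1.5000 1.1250; 22.5000 7.8750]
S = R + BᵀPB = [3 0; 0 3/2] + [0.5625 3.9375; 3.9375 63.5625] = [3.5625 3.9375; 3.9375 65.0625]
BᵀPA = [5.6250 7.8750; 57.3750 91.1250]
K = S⁻¹·BᵀPA = [0.6476 0.7100; 0.8427 1.3576]
A−BK = [-1.0280 -1.0728; 3.0975 3.3238]
AᵀP(A−BK) = [13.2601 14.8635; 14.8635 16.9467]
P' = Q + AᵀP(A−BK) = [15.7601 13.3635; 13.3635 17.9467]
tr(P') = 33.7068

33.7068


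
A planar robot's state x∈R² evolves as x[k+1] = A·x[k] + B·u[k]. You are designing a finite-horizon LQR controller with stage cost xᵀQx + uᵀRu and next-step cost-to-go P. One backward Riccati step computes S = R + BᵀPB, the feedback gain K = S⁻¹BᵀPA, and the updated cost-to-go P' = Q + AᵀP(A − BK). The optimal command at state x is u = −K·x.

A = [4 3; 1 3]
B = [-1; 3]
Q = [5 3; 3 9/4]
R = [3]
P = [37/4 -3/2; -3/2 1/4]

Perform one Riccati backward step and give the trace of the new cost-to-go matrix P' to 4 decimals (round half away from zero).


BᵀP = [-13.7500 2.2500]
S = R + BᵀPB = [3] + [20.5000] = [23.5000]
BᵀPA = [-52.7500 -34.5000]
K = S⁻¹·BᵀPA = [-2.2447 -1.4681]
A−BK = [1.7553 1.5319; 7.7340 7.4043]
AᵀP(A−BK) = [17.8431 11.8085; 11.8085 7.8511]
P' = Q + AᵀP(A−BK) = [22.8431 14.8085; 14.8085 10.1011]
tr(P') = 32.9441

32.9441


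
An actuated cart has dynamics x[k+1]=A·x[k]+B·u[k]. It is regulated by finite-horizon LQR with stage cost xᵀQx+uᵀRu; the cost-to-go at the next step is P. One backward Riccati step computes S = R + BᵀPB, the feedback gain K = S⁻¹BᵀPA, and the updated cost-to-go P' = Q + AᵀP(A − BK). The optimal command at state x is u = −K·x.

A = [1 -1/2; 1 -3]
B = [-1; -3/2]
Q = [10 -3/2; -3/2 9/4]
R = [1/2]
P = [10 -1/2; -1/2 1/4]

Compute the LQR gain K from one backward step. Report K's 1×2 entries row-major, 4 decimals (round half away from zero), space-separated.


BᵀP = [-9.2500 0.1250]
S = R + BᵀPB = [1/2] + [9.0625] = [9.5625]
BᵀPA = [-9.1250 4.2500]
K = S⁻¹·BᵀPA = [-0.9542 0.4444]
A−BK = [0.0458 -0.0556; -0.4314 -2.3333]
AᵀP(A−BK) = [0.5425 0.0556; 0.0556 1.3611]
P' = Q + AᵀP(A−BK) = [10.5425 -1.4444; -1.4444 3.6111]
tr(P') = 14.1536

-0.9542 0.4444


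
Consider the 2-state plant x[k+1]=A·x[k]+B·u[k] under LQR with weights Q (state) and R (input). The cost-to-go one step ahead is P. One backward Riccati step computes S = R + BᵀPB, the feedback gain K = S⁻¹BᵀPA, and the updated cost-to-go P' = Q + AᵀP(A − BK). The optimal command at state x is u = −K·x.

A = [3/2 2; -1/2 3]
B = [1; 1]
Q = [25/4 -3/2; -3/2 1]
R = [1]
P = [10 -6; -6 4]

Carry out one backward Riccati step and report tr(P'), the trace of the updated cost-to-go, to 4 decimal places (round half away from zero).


BᵀP = [4.0000 -2.0000]
S = R + BᵀPB = [1] + [2.0000] = [3.0000]
BᵀPA = [7.0000 2.0000]
K = S⁻¹·BᵀPA = [2.3333 0.6667]
A−BK = [-0.8333 1.3333; -2.8333 2.3333]
AᵀP(A−BK) = [16.1667 -1.6667; -1.6667 2.6667]
P' = Q + AᵀP(A−BK) = [22.4167 -3.1667; -3.1667 3.6667]
tr(P') = 26.0833

26.0833


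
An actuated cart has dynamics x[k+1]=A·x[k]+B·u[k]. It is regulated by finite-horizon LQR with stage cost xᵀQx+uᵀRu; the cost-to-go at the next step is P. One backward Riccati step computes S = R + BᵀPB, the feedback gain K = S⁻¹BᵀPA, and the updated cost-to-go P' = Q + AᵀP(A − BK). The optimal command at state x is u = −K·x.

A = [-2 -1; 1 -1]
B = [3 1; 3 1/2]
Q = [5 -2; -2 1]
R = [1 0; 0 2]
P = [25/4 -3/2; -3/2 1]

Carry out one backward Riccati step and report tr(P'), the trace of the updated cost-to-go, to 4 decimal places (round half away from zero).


13.9730

BᵀP = [14.2500 -1.5000; 5.5000 -1.0000]
S = R + BᵀPB = [1 0; 0 2] + [38.2500 13.5000; 13.5000 5.0000] = [39.2500 13.5000; 13.5000 7.0000]
BᵀPA = [-30.0000 -12.7500; -12.0000 -4.5000]
K = S⁻¹·BᵀPA = [-0.5189 -0.3081; -0.7135 -0.0486]
A−BK = [0.2703 -0.0270; 2.9135 -0.0514]
AᵀP(A−BK) = [7.8703 0.1730; 0.1730 0.1027]
P' = Q + AᵀP(A−BK) = [12.8703 -1.8270; -1.8270 1.1027]
tr(P') = 13.9730


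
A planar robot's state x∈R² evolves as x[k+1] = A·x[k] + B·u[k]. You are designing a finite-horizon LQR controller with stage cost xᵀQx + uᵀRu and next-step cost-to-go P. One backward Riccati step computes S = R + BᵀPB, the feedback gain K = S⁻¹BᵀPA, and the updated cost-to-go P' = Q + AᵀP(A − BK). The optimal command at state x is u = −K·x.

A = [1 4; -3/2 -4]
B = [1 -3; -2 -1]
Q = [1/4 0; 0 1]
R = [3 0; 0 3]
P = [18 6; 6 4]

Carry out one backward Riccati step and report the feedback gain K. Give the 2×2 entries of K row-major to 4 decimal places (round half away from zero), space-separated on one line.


0.5866 1.7136 -0.0859 -0.6077

BᵀP = [6.0000 -2.0000; -60.0000 -22.0000]
S = R + BᵀPB = [3 0; 0 3] + [10.0000 -16.0000; -16.0000 202.0000] = [13.0000 -16.0000; -16.0000 205.0000]
BᵀPA = [9.0000 32.0000; -27.0000 -152.0000]
K = S⁻¹·BᵀPA = [0.5866 1.7136; -0.0859 -0.6077]
A−BK = [0.1557 0.4633; -0.4128 -1.1806]
AᵀP(A−BK) = [1.4010 4.1694; 4.1694 12.7920]
P' = Q + AᵀP(A−BK) = [1.6510 4.1694; 4.1694 13.7920]
tr(P') = 15.4430


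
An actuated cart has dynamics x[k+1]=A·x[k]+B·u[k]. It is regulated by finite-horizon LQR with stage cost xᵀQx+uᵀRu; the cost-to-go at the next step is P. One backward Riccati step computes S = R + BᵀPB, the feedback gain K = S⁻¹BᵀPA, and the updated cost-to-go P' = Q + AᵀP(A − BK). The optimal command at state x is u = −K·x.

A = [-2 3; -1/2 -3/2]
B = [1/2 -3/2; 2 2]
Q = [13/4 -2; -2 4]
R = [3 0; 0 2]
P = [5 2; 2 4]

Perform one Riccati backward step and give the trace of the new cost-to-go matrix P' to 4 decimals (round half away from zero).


BᵀP = [6.5000 9.0000; -3.5000 5.0000]
S = R + BᵀPB = [3 0; 0 2] + [21.2500 8.2500; 8.2500 15.2500] = [24.2500 8.2500; 8.2500 17.2500]
BᵀPA = [-17.5000 6.0000; 4.5000 -18.0000]
K = S⁻¹·BᵀPA = [-0.9679 0.7195; 0.7238 -1.3876]
A−BK = [-0.4304 0.5589; -0.0118 -0.1638]
AᵀP(A−BK) = [4.8051 -5.1649; -5.1649 6.7066]
P' = Q + AᵀP(A−BK) = [8.0551 -7.1649; -7.1649 10.7066]
tr(P') = 18.7618

18.7618


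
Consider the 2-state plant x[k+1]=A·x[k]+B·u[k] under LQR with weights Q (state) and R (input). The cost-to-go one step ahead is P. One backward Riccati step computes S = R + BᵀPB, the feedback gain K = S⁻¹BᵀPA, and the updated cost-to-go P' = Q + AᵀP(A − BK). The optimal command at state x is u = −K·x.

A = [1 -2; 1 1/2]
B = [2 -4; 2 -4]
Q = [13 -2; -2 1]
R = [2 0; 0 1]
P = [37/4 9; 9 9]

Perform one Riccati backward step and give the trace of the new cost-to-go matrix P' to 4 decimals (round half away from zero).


14.4753

BᵀP = [36.5000 36.0000; -73.0000 -72.0000]
S = R + BᵀPB = [2 0; 0 1] + [145.0000 -290.0000; -290.0000 580.0000] = [147.0000 -290.0000; -290.0000 581.0000]
BᵀPA = [72.5000 -55.0000; -145.0000 110.0000]
K = S⁻¹·BᵀPA = [0.0555 -0.0421; -0.2219 0.1683]
A−BK = [0.0015 -1.2425; 0.0015 1.2575]
AᵀP(A−BK) = [0.0555 -0.0421; -0.0421 0.4199]
P' = Q + AᵀP(A−BK) = [13.0555 -2.0421; -2.0421 1.4199]
tr(P') = 14.4753


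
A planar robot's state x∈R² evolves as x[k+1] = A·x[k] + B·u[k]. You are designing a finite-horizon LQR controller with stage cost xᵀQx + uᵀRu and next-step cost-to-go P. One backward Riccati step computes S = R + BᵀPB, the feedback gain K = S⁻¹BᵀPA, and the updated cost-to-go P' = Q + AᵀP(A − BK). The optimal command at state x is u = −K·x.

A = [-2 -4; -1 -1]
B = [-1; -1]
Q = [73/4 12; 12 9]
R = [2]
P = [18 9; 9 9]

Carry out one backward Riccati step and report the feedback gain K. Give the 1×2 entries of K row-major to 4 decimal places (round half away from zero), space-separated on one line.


1.5319 2.6809

BᵀP = [-27.0000 -18.0000]
S = R + BᵀPB = [2] + [45.0000] = [47.0000]
BᵀPA = [72.0000 126.0000]
K = S⁻¹·BᵀPA = [1.5319 2.6809]
A−BK = [-0.4681 -1.3191; 0.5319 1.6809]
AᵀP(A−BK) = [6.7021 13.9787; 13.9787 31.2128]
P' = Q + AᵀP(A−BK) = [24.9521 25.9787; 25.9787 40.2128]
tr(P') = 65.1649


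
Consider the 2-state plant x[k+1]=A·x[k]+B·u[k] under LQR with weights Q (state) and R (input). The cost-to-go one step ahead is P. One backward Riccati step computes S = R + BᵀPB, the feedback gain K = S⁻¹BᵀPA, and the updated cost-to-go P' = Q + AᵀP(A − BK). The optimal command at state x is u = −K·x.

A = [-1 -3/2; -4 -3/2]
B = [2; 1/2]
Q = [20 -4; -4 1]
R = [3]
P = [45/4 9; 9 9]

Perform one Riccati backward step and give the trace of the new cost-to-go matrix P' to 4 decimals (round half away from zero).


52.9636

BᵀP = [27.0000 22.5000]
S = R + BᵀPB = [3] + [65.2500] = [68.2500]
BᵀPA = [-117.0000 -74.2500]
K = S⁻¹·BᵀPA = [-1.7143 -1.0879]
A−BK = [2.4286 0.6758; -3.1429 -0.9560]
AᵀP(A−BK) = [26.6786 11.0893; 11.0893 5.2850]
P' = Q + AᵀP(A−BK) = [46.6786 7.0893; 7.0893 6.2850]
tr(P') = 52.9636


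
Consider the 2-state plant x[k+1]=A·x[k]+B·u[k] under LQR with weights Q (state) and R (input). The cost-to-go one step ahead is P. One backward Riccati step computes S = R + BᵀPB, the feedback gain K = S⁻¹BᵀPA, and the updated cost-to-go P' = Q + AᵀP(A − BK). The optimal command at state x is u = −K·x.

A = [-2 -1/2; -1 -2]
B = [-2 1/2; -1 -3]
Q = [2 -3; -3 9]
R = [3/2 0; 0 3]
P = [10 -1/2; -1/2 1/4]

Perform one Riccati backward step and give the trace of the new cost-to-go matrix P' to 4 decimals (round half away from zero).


BᵀP = [-19.5000 0.7500; 6.5000 -1.0000]
S = R + BᵀPB = [3/2 0; 0 3] + [38.2500 -12.0000; -12.0000 6.2500] = [39.7500 -12.0000; -12.0000 9.2500]
BᵀPA = [38.2500 8.2500; -12.0000 -1.2500]
K = S⁻¹·BᵀPA = [0.9380 0.2741; -0.0805 0.2205]
A−BK = [-0.0838 -0.0620; -0.3034 -1.0645]
AᵀP(A−BK) = [1.4070 0.4111; 0.4111 0.5142]
P' = Q + AᵀP(A−BK) = [3.4070 -2.5889; -2.5889 9.5142]
tr(P') = 12.9212

12.9212


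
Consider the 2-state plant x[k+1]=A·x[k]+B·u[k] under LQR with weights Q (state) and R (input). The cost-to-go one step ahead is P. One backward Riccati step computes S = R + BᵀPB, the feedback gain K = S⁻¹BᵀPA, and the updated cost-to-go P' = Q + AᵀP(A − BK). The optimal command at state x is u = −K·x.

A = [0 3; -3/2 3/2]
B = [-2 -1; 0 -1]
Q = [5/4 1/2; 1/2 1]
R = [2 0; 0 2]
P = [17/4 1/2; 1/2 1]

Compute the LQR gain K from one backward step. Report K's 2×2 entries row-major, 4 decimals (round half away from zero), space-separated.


-0.1353 -0.9925 0.4286 -0.8571

BᵀP = [-8.5000 -1.0000; -4.7500 -1.5000]
S = R + BᵀPB = [2 0; 0 2] + [17.0000 9.5000; 9.5000 6.2500] = [19.0000 9.5000; 9.5000 8.2500]
BᵀPA = [1.5000 -27.0000; 2.2500 -16.5000]
K = S⁻¹·BᵀPA = [-0.1353 -0.9925; 0.4286 -0.8571]
A−BK = [0.1579 0.1579; -1.0714 0.6429]
AᵀP(A−BK) = [1.4887 -1.0827; -1.0827 4.0602]
P' = Q + AᵀP(A−BK) = [2.7387 -0.5827; -0.5827 5.0602]
tr(P') = 7.7989


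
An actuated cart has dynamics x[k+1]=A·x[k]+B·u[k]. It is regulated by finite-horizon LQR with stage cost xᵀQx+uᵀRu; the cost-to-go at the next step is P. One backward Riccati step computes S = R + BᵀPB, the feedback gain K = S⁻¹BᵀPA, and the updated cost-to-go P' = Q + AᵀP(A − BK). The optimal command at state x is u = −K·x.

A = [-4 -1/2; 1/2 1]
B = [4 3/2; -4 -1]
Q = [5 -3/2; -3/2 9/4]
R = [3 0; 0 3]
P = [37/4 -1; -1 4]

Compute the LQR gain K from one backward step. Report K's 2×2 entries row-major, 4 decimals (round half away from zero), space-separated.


BᵀP = [41.0000 -20.0000; 14.8750 -5.5000]
S = R + BᵀPB = [3 0; 0 3] + [244.0000 81.5000; 81.5000 27.8125] = [247.0000 81.5000; 81.5000 30.8125]
BᵀPA = [-174.0000 -40.5000; -62.2500 -12.9375]
K = S⁻¹·BᵀPA = [-0.2974 -0.1998; -1.2337 0.1086]
A−BK = [-0.9599 0.1363; -1.9232 0.3094]
AᵀP(A−BK) = [24.4577 -3.2550; -3.2550 0.6256]
P' = Q + AᵀP(A−BK) = [29.4577 -4.7550; -4.7550 2.8756]
tr(P') = 32.3333

-0.2974 -0.1998 -1.2337 0.1086


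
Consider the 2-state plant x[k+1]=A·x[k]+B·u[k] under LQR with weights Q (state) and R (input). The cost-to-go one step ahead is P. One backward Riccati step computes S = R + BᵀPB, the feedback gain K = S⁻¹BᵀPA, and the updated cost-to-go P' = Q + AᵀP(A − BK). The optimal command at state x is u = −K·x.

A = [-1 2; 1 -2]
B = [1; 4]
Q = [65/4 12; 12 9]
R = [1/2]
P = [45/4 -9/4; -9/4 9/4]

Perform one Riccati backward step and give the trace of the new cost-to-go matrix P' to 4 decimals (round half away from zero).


BᵀP = [2.2500 6.7500]
S = R + BᵀPB = [1/2] + [29.2500] = [29.7500]
BᵀPA = [4.5000 -9.0000]
K = S⁻¹·BᵀPA = [0.1513 -0.3025]
A−BK = [-1.1513 2.3025; 0.3950 -0.7899]
AᵀP(A−BK) = [17.3193 -34.6387; -34.6387 69.2773]
P' = Q + AᵀP(A−BK) = [33.5693 -22.6387; -22.6387 78.2773]
tr(P') = 111.8466

111.8466


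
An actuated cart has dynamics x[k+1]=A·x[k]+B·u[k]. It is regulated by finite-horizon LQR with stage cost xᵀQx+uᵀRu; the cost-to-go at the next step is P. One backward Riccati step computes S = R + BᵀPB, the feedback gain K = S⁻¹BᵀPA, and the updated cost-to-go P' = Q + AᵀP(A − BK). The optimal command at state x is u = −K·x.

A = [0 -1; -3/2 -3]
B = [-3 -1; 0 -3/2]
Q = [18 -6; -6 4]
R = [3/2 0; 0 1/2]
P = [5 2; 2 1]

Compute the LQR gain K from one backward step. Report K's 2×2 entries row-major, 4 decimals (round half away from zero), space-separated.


-0.0355 0.1538 0.4438 1.0769

BᵀP = [-15.0000 -6.0000; -8.0000 -3.5000]
S = R + BᵀPB = [3/2 0; 0 1/2] + [45.0000 24.0000; 24.0000 13.2500] = [46.5000 24.0000; 24.0000 13.7500]
BᵀPA = [9.0000 33.0000; 5.2500 18.5000]
K = S⁻¹·BᵀPA = [-0.0355 0.1538; 0.4438 1.0769]
A−BK = [0.3373 0.5385; -0.8343 -1.3846]
AᵀP(A−BK) = [0.2396 0.4615; 0.4615 1.0000]
P' = Q + AᵀP(A−BK) = [18.2396 -5.5385; -5.5385 5.0000]
tr(P') = 23.2396


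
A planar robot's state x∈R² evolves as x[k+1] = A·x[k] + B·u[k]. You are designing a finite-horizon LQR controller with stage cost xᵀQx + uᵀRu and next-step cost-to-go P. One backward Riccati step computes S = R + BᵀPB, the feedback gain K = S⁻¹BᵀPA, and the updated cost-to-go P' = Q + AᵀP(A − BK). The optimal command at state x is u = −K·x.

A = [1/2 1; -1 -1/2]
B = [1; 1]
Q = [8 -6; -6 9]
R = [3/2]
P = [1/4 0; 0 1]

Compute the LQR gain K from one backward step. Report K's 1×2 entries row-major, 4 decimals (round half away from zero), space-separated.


BᵀP = [0.2500 1.0000]
S = R + BᵀPB = [3/2] + [1.2500] = [2.7500]
BᵀPA = [-0.8750 -0.2500]
K = S⁻¹·BᵀPA = [-0.3182 -0.0909]
A−BK = [0.8182 1.0909; -0.6818 -0.4091]
AᵀP(A−BK) = [0.7841 0.5455; 0.5455 0.4773]
P' = Q + AᵀP(A−BK) = [8.7841 -5.4545; -5.4545 9.4773]
tr(P') = 18.2614

-0.3182 -0.0909


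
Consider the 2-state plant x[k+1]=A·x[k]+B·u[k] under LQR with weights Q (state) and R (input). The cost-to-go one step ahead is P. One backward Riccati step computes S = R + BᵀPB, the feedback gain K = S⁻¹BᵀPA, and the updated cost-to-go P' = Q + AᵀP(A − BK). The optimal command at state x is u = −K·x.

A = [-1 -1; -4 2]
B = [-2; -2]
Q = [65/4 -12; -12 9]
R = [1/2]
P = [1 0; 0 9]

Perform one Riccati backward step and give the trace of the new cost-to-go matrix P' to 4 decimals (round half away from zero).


43.4969

BᵀP = [-2.0000 -18.0000]
S = R + BᵀPB = [1/2] + [40.0000] = [40.5000]
BᵀPA = [74.0000 -34.0000]
K = S⁻¹·BᵀPA = [1.8272 -0.8395]
A−BK = [2.6543 -2.6790; -0.3457 0.3210]
AᵀP(A−BK) = [9.7901 -8.8765; -8.8765 8.4568]
P' = Q + AᵀP(A−BK) = [26.0401 -20.8765; -20.8765 17.4568]
tr(P') = 43.4969


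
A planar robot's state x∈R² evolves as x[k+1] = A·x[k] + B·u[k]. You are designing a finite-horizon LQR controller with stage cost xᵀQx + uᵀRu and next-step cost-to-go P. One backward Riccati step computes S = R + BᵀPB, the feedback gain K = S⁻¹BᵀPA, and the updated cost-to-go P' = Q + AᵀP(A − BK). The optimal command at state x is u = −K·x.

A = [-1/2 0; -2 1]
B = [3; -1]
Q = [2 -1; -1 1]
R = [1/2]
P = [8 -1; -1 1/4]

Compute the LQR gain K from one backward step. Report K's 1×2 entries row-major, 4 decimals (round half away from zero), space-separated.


-0.0762 -0.0413

BᵀP = [25.0000 -3.2500]
S = R + BᵀPB = [1/2] + [78.2500] = [78.7500]
BᵀPA = [-6.0000 -3.2500]
K = S⁻¹·BᵀPA = [-0.0762 -0.0413]
A−BK = [-0.2714 0.1238; -2.0762 0.9587]
AᵀP(A−BK) = [0.5429 -0.2476; -0.2476 0.1159]
P' = Q + AᵀP(A−BK) = [2.5429 -1.2476; -1.2476 1.1159]
tr(P') = 3.6587


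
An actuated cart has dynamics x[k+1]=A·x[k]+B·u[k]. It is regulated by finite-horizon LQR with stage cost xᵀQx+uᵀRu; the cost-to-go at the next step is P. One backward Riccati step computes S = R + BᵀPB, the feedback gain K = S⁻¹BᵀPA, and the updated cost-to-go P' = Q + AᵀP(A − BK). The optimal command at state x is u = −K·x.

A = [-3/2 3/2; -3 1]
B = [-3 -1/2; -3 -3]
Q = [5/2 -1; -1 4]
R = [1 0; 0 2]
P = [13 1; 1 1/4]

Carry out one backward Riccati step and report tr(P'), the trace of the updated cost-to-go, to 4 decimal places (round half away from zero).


7.2374

BᵀP = [-42.0000 -3.7500; -9.5000 -1.2500]
S = R + BᵀPB = [1 0; 0 2] + [137.2500 32.2500; 32.2500 8.5000] = [138.2500 32.2500; 32.2500 10.5000]
BᵀPA = [74.2500 -66.7500; 18.0000 -15.5000]
K = S⁻¹·BᵀPA = [0.4838 -0.4884; 0.2282 0.0238]
A−BK = [0.0656 0.0468; -0.8638 -0.3936]
AᵀP(A−BK) = [0.4674 -0.1667; -0.1667 0.2700]
P' = Q + AᵀP(A−BK) = [2.9674 -1.1667; -1.1667 4.2700]
tr(P') = 7.2374


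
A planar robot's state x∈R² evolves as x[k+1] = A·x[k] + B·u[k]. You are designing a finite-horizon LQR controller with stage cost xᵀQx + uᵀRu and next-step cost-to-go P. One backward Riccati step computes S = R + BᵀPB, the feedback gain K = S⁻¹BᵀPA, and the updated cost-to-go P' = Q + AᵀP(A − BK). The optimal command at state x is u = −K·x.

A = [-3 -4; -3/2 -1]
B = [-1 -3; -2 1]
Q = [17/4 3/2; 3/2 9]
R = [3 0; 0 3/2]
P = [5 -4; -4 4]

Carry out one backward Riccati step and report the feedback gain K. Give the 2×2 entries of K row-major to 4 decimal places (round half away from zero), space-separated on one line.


BᵀP = [3.0000 -4.0000; -19.0000 16.0000]
S = R + BᵀPB = [3 0; 0 3/2] + [5.0000 -13.0000; -13.0000 73.0000] = [8.0000 -13.0000; -13.0000 74.5000]
BᵀPA = [-3.0000 -8.0000; 33.0000 60.0000]
K = S⁻¹·BᵀPA = [0.4813 0.4309; 0.5269 0.8806]
A−BK = [-0.9379 -0.9274; -1.0644 -1.0187]
AᵀP(A−BK) = [2.0550 2.2342; 2.2342 2.6136]
P' = Q + AᵀP(A−BK) = [6.3050 3.7342; 3.7342 11.6136]
tr(P') = 17.9186

0.4813 0.4309 0.5269 0.8806
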